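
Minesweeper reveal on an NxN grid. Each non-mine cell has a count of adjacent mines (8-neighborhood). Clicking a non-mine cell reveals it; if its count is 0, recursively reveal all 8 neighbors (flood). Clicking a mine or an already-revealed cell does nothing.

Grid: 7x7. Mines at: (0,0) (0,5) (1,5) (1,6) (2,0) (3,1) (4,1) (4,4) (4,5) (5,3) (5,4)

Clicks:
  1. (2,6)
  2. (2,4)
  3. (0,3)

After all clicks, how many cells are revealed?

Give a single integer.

Click 1 (2,6) count=2: revealed 1 new [(2,6)] -> total=1
Click 2 (2,4) count=1: revealed 1 new [(2,4)] -> total=2
Click 3 (0,3) count=0: revealed 14 new [(0,1) (0,2) (0,3) (0,4) (1,1) (1,2) (1,3) (1,4) (2,1) (2,2) (2,3) (3,2) (3,3) (3,4)] -> total=16

Answer: 16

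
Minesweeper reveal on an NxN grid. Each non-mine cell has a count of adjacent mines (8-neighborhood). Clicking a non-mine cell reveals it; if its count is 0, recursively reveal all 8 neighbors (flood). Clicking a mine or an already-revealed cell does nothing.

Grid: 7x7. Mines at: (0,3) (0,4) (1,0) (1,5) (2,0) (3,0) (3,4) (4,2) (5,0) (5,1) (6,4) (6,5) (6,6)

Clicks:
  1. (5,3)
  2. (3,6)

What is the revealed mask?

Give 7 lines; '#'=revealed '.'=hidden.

Answer: .......
.......
.....##
.....##
.....##
...#.##
.......

Derivation:
Click 1 (5,3) count=2: revealed 1 new [(5,3)] -> total=1
Click 2 (3,6) count=0: revealed 8 new [(2,5) (2,6) (3,5) (3,6) (4,5) (4,6) (5,5) (5,6)] -> total=9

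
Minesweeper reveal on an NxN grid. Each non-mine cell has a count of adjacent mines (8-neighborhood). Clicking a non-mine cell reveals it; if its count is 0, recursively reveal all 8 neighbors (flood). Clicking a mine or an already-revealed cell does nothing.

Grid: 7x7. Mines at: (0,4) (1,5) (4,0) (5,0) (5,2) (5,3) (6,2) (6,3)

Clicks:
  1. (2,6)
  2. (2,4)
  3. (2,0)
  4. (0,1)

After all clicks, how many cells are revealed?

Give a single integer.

Click 1 (2,6) count=1: revealed 1 new [(2,6)] -> total=1
Click 2 (2,4) count=1: revealed 1 new [(2,4)] -> total=2
Click 3 (2,0) count=0: revealed 33 new [(0,0) (0,1) (0,2) (0,3) (1,0) (1,1) (1,2) (1,3) (1,4) (2,0) (2,1) (2,2) (2,3) (2,5) (3,0) (3,1) (3,2) (3,3) (3,4) (3,5) (3,6) (4,1) (4,2) (4,3) (4,4) (4,5) (4,6) (5,4) (5,5) (5,6) (6,4) (6,5) (6,6)] -> total=35
Click 4 (0,1) count=0: revealed 0 new [(none)] -> total=35

Answer: 35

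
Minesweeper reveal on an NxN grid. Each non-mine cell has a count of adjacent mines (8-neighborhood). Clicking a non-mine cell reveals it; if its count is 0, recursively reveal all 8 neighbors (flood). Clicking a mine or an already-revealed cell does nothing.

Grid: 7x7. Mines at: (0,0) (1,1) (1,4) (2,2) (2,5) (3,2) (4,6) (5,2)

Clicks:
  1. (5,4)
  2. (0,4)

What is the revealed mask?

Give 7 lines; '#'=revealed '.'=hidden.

Click 1 (5,4) count=0: revealed 14 new [(3,3) (3,4) (3,5) (4,3) (4,4) (4,5) (5,3) (5,4) (5,5) (5,6) (6,3) (6,4) (6,5) (6,6)] -> total=14
Click 2 (0,4) count=1: revealed 1 new [(0,4)] -> total=15

Answer: ....#..
.......
.......
...###.
...###.
...####
...####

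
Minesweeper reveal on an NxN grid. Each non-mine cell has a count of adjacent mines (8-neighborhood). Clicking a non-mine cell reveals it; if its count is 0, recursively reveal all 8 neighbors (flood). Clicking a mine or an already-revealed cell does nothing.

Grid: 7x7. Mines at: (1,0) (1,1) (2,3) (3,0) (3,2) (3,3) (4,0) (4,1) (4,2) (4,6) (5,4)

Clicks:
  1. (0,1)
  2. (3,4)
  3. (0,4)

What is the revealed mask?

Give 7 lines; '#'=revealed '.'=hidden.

Answer: .######
..#####
....###
....###
.......
.......
.......

Derivation:
Click 1 (0,1) count=2: revealed 1 new [(0,1)] -> total=1
Click 2 (3,4) count=2: revealed 1 new [(3,4)] -> total=2
Click 3 (0,4) count=0: revealed 15 new [(0,2) (0,3) (0,4) (0,5) (0,6) (1,2) (1,3) (1,4) (1,5) (1,6) (2,4) (2,5) (2,6) (3,5) (3,6)] -> total=17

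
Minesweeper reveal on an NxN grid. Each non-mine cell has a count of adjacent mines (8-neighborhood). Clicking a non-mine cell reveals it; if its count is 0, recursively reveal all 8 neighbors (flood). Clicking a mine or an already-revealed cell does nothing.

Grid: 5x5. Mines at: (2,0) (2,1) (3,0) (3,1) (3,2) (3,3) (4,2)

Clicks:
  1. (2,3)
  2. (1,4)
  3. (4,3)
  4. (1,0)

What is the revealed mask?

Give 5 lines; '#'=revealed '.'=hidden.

Answer: #####
#####
..###
.....
...#.

Derivation:
Click 1 (2,3) count=2: revealed 1 new [(2,3)] -> total=1
Click 2 (1,4) count=0: revealed 12 new [(0,0) (0,1) (0,2) (0,3) (0,4) (1,0) (1,1) (1,2) (1,3) (1,4) (2,2) (2,4)] -> total=13
Click 3 (4,3) count=3: revealed 1 new [(4,3)] -> total=14
Click 4 (1,0) count=2: revealed 0 new [(none)] -> total=14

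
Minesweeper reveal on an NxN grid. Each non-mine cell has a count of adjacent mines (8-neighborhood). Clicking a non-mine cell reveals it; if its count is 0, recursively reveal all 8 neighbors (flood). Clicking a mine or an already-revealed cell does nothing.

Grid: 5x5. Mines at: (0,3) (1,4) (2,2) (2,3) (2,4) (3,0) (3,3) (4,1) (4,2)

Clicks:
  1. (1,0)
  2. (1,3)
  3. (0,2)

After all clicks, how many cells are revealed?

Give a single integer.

Answer: 9

Derivation:
Click 1 (1,0) count=0: revealed 8 new [(0,0) (0,1) (0,2) (1,0) (1,1) (1,2) (2,0) (2,1)] -> total=8
Click 2 (1,3) count=5: revealed 1 new [(1,3)] -> total=9
Click 3 (0,2) count=1: revealed 0 new [(none)] -> total=9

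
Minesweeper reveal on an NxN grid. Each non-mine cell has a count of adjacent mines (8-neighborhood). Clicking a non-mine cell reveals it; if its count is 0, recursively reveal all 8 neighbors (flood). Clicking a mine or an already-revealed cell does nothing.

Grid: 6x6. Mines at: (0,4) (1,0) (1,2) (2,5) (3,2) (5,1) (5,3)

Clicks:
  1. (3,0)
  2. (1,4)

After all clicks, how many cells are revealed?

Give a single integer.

Answer: 7

Derivation:
Click 1 (3,0) count=0: revealed 6 new [(2,0) (2,1) (3,0) (3,1) (4,0) (4,1)] -> total=6
Click 2 (1,4) count=2: revealed 1 new [(1,4)] -> total=7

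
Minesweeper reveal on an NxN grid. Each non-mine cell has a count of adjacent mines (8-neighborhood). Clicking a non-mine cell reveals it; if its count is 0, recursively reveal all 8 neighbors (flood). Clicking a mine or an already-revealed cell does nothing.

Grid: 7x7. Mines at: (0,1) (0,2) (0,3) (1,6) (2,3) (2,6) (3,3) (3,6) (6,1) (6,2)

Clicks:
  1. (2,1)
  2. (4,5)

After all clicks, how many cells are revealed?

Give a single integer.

Click 1 (2,1) count=0: revealed 15 new [(1,0) (1,1) (1,2) (2,0) (2,1) (2,2) (3,0) (3,1) (3,2) (4,0) (4,1) (4,2) (5,0) (5,1) (5,2)] -> total=15
Click 2 (4,5) count=1: revealed 1 new [(4,5)] -> total=16

Answer: 16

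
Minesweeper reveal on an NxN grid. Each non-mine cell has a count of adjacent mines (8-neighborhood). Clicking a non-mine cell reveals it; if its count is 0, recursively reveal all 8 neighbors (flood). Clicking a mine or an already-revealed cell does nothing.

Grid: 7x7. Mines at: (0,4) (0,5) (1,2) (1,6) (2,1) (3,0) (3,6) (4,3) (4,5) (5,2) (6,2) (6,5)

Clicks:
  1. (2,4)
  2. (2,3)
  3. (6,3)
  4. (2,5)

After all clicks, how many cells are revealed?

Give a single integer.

Answer: 10

Derivation:
Click 1 (2,4) count=0: revealed 9 new [(1,3) (1,4) (1,5) (2,3) (2,4) (2,5) (3,3) (3,4) (3,5)] -> total=9
Click 2 (2,3) count=1: revealed 0 new [(none)] -> total=9
Click 3 (6,3) count=2: revealed 1 new [(6,3)] -> total=10
Click 4 (2,5) count=2: revealed 0 new [(none)] -> total=10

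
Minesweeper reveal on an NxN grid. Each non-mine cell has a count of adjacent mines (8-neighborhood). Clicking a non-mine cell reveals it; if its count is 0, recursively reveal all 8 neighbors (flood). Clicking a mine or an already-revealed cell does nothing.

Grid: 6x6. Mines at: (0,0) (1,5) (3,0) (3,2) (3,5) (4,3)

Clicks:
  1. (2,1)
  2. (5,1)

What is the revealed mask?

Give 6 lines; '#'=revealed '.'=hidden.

Click 1 (2,1) count=2: revealed 1 new [(2,1)] -> total=1
Click 2 (5,1) count=0: revealed 6 new [(4,0) (4,1) (4,2) (5,0) (5,1) (5,2)] -> total=7

Answer: ......
......
.#....
......
###...
###...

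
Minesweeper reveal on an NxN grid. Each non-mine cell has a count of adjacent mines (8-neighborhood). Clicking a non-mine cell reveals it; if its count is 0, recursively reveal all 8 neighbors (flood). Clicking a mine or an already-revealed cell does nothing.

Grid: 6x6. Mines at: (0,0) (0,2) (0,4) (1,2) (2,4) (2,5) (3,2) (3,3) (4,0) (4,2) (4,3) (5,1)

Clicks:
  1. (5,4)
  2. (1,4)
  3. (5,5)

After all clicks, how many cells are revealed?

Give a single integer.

Click 1 (5,4) count=1: revealed 1 new [(5,4)] -> total=1
Click 2 (1,4) count=3: revealed 1 new [(1,4)] -> total=2
Click 3 (5,5) count=0: revealed 5 new [(3,4) (3,5) (4,4) (4,5) (5,5)] -> total=7

Answer: 7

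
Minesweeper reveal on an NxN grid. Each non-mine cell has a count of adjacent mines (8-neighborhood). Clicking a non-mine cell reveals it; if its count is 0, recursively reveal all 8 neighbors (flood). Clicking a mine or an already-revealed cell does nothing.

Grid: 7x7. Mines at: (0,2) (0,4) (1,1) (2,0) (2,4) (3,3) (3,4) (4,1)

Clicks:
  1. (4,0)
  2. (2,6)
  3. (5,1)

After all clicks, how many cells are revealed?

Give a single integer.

Answer: 28

Derivation:
Click 1 (4,0) count=1: revealed 1 new [(4,0)] -> total=1
Click 2 (2,6) count=0: revealed 27 new [(0,5) (0,6) (1,5) (1,6) (2,5) (2,6) (3,5) (3,6) (4,2) (4,3) (4,4) (4,5) (4,6) (5,0) (5,1) (5,2) (5,3) (5,4) (5,5) (5,6) (6,0) (6,1) (6,2) (6,3) (6,4) (6,5) (6,6)] -> total=28
Click 3 (5,1) count=1: revealed 0 new [(none)] -> total=28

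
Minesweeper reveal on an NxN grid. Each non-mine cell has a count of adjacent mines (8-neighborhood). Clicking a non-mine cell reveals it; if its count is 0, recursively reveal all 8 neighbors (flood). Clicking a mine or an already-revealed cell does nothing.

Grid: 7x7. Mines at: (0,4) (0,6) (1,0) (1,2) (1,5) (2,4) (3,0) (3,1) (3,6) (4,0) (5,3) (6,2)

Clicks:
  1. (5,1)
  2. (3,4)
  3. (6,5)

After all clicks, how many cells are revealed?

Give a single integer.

Click 1 (5,1) count=2: revealed 1 new [(5,1)] -> total=1
Click 2 (3,4) count=1: revealed 1 new [(3,4)] -> total=2
Click 3 (6,5) count=0: revealed 9 new [(4,4) (4,5) (4,6) (5,4) (5,5) (5,6) (6,4) (6,5) (6,6)] -> total=11

Answer: 11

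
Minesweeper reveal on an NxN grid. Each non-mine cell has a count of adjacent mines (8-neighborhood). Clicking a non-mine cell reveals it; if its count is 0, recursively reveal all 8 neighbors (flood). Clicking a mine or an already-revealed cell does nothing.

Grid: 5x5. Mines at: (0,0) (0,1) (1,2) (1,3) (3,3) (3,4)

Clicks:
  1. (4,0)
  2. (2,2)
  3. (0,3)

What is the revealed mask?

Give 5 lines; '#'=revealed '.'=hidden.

Answer: ...#.
##...
###..
###..
###..

Derivation:
Click 1 (4,0) count=0: revealed 11 new [(1,0) (1,1) (2,0) (2,1) (2,2) (3,0) (3,1) (3,2) (4,0) (4,1) (4,2)] -> total=11
Click 2 (2,2) count=3: revealed 0 new [(none)] -> total=11
Click 3 (0,3) count=2: revealed 1 new [(0,3)] -> total=12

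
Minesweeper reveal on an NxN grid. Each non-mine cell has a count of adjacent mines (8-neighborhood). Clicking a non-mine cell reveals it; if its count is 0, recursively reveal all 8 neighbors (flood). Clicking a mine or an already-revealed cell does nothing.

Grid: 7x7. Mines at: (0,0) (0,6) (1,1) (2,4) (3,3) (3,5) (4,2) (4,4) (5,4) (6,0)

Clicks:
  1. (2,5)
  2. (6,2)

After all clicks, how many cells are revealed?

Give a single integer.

Answer: 7

Derivation:
Click 1 (2,5) count=2: revealed 1 new [(2,5)] -> total=1
Click 2 (6,2) count=0: revealed 6 new [(5,1) (5,2) (5,3) (6,1) (6,2) (6,3)] -> total=7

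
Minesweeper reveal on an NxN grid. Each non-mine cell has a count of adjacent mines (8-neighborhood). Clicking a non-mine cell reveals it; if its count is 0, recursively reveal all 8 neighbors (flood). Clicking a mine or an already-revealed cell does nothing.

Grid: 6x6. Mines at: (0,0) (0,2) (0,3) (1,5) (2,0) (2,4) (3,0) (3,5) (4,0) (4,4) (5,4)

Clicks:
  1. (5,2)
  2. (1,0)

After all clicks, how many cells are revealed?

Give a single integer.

Answer: 16

Derivation:
Click 1 (5,2) count=0: revealed 15 new [(1,1) (1,2) (1,3) (2,1) (2,2) (2,3) (3,1) (3,2) (3,3) (4,1) (4,2) (4,3) (5,1) (5,2) (5,3)] -> total=15
Click 2 (1,0) count=2: revealed 1 new [(1,0)] -> total=16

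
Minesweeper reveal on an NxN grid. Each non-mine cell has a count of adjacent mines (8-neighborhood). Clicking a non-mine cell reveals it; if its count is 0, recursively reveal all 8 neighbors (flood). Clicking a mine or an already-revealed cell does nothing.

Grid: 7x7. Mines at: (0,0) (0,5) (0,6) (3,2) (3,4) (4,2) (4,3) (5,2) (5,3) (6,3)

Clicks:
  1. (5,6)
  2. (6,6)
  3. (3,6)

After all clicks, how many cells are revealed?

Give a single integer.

Click 1 (5,6) count=0: revealed 15 new [(1,5) (1,6) (2,5) (2,6) (3,5) (3,6) (4,4) (4,5) (4,6) (5,4) (5,5) (5,6) (6,4) (6,5) (6,6)] -> total=15
Click 2 (6,6) count=0: revealed 0 new [(none)] -> total=15
Click 3 (3,6) count=0: revealed 0 new [(none)] -> total=15

Answer: 15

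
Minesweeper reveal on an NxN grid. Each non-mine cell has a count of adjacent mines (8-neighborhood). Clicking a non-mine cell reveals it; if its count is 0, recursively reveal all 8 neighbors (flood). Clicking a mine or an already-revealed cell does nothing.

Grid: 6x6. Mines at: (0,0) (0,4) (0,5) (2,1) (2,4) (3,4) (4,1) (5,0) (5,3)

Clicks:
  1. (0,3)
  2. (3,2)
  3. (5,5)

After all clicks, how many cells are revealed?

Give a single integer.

Answer: 6

Derivation:
Click 1 (0,3) count=1: revealed 1 new [(0,3)] -> total=1
Click 2 (3,2) count=2: revealed 1 new [(3,2)] -> total=2
Click 3 (5,5) count=0: revealed 4 new [(4,4) (4,5) (5,4) (5,5)] -> total=6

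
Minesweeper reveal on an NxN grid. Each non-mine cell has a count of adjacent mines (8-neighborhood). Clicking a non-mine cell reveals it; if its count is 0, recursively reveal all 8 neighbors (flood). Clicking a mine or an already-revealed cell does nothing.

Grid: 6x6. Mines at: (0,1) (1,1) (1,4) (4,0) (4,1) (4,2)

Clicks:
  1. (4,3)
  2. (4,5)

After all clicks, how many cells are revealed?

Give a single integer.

Click 1 (4,3) count=1: revealed 1 new [(4,3)] -> total=1
Click 2 (4,5) count=0: revealed 11 new [(2,3) (2,4) (2,5) (3,3) (3,4) (3,5) (4,4) (4,5) (5,3) (5,4) (5,5)] -> total=12

Answer: 12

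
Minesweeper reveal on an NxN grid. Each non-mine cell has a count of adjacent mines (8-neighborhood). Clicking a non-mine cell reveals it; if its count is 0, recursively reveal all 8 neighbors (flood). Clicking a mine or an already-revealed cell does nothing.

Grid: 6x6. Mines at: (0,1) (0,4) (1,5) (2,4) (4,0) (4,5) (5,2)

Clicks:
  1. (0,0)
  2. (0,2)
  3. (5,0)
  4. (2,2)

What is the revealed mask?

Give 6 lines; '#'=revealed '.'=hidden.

Answer: #.#...
####..
####..
####..
.###..
#.....

Derivation:
Click 1 (0,0) count=1: revealed 1 new [(0,0)] -> total=1
Click 2 (0,2) count=1: revealed 1 new [(0,2)] -> total=2
Click 3 (5,0) count=1: revealed 1 new [(5,0)] -> total=3
Click 4 (2,2) count=0: revealed 15 new [(1,0) (1,1) (1,2) (1,3) (2,0) (2,1) (2,2) (2,3) (3,0) (3,1) (3,2) (3,3) (4,1) (4,2) (4,3)] -> total=18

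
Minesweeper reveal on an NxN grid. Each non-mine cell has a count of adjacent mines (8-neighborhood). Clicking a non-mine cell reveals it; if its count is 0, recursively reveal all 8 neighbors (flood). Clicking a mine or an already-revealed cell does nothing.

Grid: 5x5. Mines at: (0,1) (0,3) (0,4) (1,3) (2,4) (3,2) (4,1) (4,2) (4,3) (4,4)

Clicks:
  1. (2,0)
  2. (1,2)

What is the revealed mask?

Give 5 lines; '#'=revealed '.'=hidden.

Answer: .....
###..
##...
##...
.....

Derivation:
Click 1 (2,0) count=0: revealed 6 new [(1,0) (1,1) (2,0) (2,1) (3,0) (3,1)] -> total=6
Click 2 (1,2) count=3: revealed 1 new [(1,2)] -> total=7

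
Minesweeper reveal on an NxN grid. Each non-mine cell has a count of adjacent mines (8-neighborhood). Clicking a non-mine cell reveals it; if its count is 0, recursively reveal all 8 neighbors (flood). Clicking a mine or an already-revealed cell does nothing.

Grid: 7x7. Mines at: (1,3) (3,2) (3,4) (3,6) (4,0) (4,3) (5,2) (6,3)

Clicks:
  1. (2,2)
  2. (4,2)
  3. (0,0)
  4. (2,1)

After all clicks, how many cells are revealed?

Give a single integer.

Answer: 12

Derivation:
Click 1 (2,2) count=2: revealed 1 new [(2,2)] -> total=1
Click 2 (4,2) count=3: revealed 1 new [(4,2)] -> total=2
Click 3 (0,0) count=0: revealed 10 new [(0,0) (0,1) (0,2) (1,0) (1,1) (1,2) (2,0) (2,1) (3,0) (3,1)] -> total=12
Click 4 (2,1) count=1: revealed 0 new [(none)] -> total=12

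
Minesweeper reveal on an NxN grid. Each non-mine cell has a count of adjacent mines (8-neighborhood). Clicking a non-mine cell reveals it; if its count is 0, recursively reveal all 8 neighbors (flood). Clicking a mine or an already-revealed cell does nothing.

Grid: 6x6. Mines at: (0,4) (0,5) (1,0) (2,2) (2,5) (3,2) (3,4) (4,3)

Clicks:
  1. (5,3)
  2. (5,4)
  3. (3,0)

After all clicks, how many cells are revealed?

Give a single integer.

Click 1 (5,3) count=1: revealed 1 new [(5,3)] -> total=1
Click 2 (5,4) count=1: revealed 1 new [(5,4)] -> total=2
Click 3 (3,0) count=0: revealed 10 new [(2,0) (2,1) (3,0) (3,1) (4,0) (4,1) (4,2) (5,0) (5,1) (5,2)] -> total=12

Answer: 12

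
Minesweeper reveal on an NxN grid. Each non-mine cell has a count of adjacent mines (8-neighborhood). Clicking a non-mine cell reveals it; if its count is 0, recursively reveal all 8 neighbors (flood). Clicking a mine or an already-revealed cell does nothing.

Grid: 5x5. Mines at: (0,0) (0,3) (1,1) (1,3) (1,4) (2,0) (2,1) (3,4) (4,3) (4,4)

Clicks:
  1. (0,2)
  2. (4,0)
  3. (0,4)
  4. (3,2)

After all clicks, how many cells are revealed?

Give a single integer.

Click 1 (0,2) count=3: revealed 1 new [(0,2)] -> total=1
Click 2 (4,0) count=0: revealed 6 new [(3,0) (3,1) (3,2) (4,0) (4,1) (4,2)] -> total=7
Click 3 (0,4) count=3: revealed 1 new [(0,4)] -> total=8
Click 4 (3,2) count=2: revealed 0 new [(none)] -> total=8

Answer: 8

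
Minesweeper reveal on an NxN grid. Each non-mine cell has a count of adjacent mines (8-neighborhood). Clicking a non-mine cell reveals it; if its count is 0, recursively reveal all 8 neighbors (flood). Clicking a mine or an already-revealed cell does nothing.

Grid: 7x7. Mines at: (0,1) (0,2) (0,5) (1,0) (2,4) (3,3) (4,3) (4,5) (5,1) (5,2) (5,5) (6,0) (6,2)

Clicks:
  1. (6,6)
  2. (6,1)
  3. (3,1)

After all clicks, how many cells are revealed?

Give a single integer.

Click 1 (6,6) count=1: revealed 1 new [(6,6)] -> total=1
Click 2 (6,1) count=4: revealed 1 new [(6,1)] -> total=2
Click 3 (3,1) count=0: revealed 9 new [(2,0) (2,1) (2,2) (3,0) (3,1) (3,2) (4,0) (4,1) (4,2)] -> total=11

Answer: 11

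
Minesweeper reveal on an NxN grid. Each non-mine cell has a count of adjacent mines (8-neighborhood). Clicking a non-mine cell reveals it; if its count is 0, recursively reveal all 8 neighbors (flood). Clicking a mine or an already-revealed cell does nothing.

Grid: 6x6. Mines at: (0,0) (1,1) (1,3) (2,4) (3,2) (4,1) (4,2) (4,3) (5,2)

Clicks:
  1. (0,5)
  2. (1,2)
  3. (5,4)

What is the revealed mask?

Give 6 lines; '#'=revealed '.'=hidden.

Answer: ....##
..#.##
......
......
......
....#.

Derivation:
Click 1 (0,5) count=0: revealed 4 new [(0,4) (0,5) (1,4) (1,5)] -> total=4
Click 2 (1,2) count=2: revealed 1 new [(1,2)] -> total=5
Click 3 (5,4) count=1: revealed 1 new [(5,4)] -> total=6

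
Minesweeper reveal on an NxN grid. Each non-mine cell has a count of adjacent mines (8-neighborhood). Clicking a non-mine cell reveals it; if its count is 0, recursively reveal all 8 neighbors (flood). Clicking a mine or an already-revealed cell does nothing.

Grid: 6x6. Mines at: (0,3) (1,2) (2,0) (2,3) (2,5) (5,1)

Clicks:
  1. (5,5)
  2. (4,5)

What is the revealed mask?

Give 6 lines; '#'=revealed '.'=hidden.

Click 1 (5,5) count=0: revealed 12 new [(3,2) (3,3) (3,4) (3,5) (4,2) (4,3) (4,4) (4,5) (5,2) (5,3) (5,4) (5,5)] -> total=12
Click 2 (4,5) count=0: revealed 0 new [(none)] -> total=12

Answer: ......
......
......
..####
..####
..####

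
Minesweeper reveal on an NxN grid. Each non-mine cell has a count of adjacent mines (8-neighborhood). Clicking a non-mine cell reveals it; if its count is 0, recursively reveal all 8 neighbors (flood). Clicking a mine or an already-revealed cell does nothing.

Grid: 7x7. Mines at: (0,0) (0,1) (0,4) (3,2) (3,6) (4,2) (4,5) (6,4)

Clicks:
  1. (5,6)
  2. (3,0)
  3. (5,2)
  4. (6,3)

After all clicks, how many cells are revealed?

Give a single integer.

Answer: 17

Derivation:
Click 1 (5,6) count=1: revealed 1 new [(5,6)] -> total=1
Click 2 (3,0) count=0: revealed 16 new [(1,0) (1,1) (2,0) (2,1) (3,0) (3,1) (4,0) (4,1) (5,0) (5,1) (5,2) (5,3) (6,0) (6,1) (6,2) (6,3)] -> total=17
Click 3 (5,2) count=1: revealed 0 new [(none)] -> total=17
Click 4 (6,3) count=1: revealed 0 new [(none)] -> total=17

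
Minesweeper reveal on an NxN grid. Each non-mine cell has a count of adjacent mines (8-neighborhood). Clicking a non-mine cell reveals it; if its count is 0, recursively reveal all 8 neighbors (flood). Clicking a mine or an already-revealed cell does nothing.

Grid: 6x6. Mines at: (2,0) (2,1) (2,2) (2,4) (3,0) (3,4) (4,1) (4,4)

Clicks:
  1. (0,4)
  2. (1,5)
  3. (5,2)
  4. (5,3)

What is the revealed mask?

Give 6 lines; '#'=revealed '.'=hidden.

Answer: ######
######
......
......
......
..##..

Derivation:
Click 1 (0,4) count=0: revealed 12 new [(0,0) (0,1) (0,2) (0,3) (0,4) (0,5) (1,0) (1,1) (1,2) (1,3) (1,4) (1,5)] -> total=12
Click 2 (1,5) count=1: revealed 0 new [(none)] -> total=12
Click 3 (5,2) count=1: revealed 1 new [(5,2)] -> total=13
Click 4 (5,3) count=1: revealed 1 new [(5,3)] -> total=14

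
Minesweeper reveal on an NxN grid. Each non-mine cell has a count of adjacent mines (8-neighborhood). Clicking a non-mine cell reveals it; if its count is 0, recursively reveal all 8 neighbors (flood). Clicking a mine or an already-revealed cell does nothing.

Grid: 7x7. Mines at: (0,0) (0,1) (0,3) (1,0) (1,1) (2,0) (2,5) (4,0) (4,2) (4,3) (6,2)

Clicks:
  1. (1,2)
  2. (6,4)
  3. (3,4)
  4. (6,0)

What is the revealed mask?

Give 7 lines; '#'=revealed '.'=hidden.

Answer: .......
..#....
.......
....###
....###
##.####
##.####

Derivation:
Click 1 (1,2) count=3: revealed 1 new [(1,2)] -> total=1
Click 2 (6,4) count=0: revealed 14 new [(3,4) (3,5) (3,6) (4,4) (4,5) (4,6) (5,3) (5,4) (5,5) (5,6) (6,3) (6,4) (6,5) (6,6)] -> total=15
Click 3 (3,4) count=2: revealed 0 new [(none)] -> total=15
Click 4 (6,0) count=0: revealed 4 new [(5,0) (5,1) (6,0) (6,1)] -> total=19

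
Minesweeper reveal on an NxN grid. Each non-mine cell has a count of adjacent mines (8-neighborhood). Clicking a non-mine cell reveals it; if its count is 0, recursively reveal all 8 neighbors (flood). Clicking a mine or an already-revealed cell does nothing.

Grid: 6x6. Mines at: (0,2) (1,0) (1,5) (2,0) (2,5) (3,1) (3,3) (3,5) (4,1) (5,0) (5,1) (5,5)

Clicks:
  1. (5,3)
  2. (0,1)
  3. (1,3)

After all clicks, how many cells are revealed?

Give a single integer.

Answer: 8

Derivation:
Click 1 (5,3) count=0: revealed 6 new [(4,2) (4,3) (4,4) (5,2) (5,3) (5,4)] -> total=6
Click 2 (0,1) count=2: revealed 1 new [(0,1)] -> total=7
Click 3 (1,3) count=1: revealed 1 new [(1,3)] -> total=8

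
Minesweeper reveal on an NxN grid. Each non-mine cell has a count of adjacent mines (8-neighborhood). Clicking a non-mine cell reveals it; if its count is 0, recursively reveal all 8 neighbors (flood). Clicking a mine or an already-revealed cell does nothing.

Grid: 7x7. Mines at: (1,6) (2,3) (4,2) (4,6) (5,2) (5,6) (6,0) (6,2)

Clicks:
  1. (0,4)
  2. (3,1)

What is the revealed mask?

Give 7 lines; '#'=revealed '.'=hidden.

Answer: ######.
######.
###....
###....
##.....
##.....
.......

Derivation:
Click 1 (0,4) count=0: revealed 22 new [(0,0) (0,1) (0,2) (0,3) (0,4) (0,5) (1,0) (1,1) (1,2) (1,3) (1,4) (1,5) (2,0) (2,1) (2,2) (3,0) (3,1) (3,2) (4,0) (4,1) (5,0) (5,1)] -> total=22
Click 2 (3,1) count=1: revealed 0 new [(none)] -> total=22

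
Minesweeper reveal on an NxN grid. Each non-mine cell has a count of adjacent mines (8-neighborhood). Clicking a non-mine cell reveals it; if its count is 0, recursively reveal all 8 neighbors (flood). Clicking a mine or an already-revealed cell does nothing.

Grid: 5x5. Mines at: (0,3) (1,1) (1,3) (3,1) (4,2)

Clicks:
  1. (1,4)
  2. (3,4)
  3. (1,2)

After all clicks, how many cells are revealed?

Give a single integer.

Click 1 (1,4) count=2: revealed 1 new [(1,4)] -> total=1
Click 2 (3,4) count=0: revealed 6 new [(2,3) (2,4) (3,3) (3,4) (4,3) (4,4)] -> total=7
Click 3 (1,2) count=3: revealed 1 new [(1,2)] -> total=8

Answer: 8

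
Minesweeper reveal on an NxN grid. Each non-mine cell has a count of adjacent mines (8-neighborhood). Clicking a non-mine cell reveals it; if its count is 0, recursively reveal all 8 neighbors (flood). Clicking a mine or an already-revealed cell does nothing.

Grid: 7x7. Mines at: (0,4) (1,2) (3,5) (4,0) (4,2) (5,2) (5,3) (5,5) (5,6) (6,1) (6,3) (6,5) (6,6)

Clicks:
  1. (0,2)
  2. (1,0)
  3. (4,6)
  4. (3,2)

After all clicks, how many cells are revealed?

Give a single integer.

Answer: 11

Derivation:
Click 1 (0,2) count=1: revealed 1 new [(0,2)] -> total=1
Click 2 (1,0) count=0: revealed 8 new [(0,0) (0,1) (1,0) (1,1) (2,0) (2,1) (3,0) (3,1)] -> total=9
Click 3 (4,6) count=3: revealed 1 new [(4,6)] -> total=10
Click 4 (3,2) count=1: revealed 1 new [(3,2)] -> total=11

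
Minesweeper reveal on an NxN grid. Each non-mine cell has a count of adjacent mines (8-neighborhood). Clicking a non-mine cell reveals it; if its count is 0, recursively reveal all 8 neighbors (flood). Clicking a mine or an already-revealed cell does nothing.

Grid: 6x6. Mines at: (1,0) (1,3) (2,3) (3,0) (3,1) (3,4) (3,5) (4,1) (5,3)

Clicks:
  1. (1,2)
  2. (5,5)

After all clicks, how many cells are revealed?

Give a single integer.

Answer: 5

Derivation:
Click 1 (1,2) count=2: revealed 1 new [(1,2)] -> total=1
Click 2 (5,5) count=0: revealed 4 new [(4,4) (4,5) (5,4) (5,5)] -> total=5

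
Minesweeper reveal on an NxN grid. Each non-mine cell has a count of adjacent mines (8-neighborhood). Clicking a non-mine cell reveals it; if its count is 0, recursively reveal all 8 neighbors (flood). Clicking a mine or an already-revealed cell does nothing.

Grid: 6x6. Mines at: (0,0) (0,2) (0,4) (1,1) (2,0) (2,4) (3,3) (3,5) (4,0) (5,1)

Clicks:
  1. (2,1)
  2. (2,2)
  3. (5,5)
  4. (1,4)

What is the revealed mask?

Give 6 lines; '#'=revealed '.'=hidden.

Click 1 (2,1) count=2: revealed 1 new [(2,1)] -> total=1
Click 2 (2,2) count=2: revealed 1 new [(2,2)] -> total=2
Click 3 (5,5) count=0: revealed 8 new [(4,2) (4,3) (4,4) (4,5) (5,2) (5,3) (5,4) (5,5)] -> total=10
Click 4 (1,4) count=2: revealed 1 new [(1,4)] -> total=11

Answer: ......
....#.
.##...
......
..####
..####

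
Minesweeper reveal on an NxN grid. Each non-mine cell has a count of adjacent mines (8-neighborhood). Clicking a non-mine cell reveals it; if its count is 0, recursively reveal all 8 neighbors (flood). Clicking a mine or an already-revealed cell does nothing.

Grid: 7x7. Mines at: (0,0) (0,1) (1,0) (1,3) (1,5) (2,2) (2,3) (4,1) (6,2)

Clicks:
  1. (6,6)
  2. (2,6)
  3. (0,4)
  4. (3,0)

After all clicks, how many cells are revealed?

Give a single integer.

Answer: 24

Derivation:
Click 1 (6,6) count=0: revealed 22 new [(2,4) (2,5) (2,6) (3,2) (3,3) (3,4) (3,5) (3,6) (4,2) (4,3) (4,4) (4,5) (4,6) (5,2) (5,3) (5,4) (5,5) (5,6) (6,3) (6,4) (6,5) (6,6)] -> total=22
Click 2 (2,6) count=1: revealed 0 new [(none)] -> total=22
Click 3 (0,4) count=2: revealed 1 new [(0,4)] -> total=23
Click 4 (3,0) count=1: revealed 1 new [(3,0)] -> total=24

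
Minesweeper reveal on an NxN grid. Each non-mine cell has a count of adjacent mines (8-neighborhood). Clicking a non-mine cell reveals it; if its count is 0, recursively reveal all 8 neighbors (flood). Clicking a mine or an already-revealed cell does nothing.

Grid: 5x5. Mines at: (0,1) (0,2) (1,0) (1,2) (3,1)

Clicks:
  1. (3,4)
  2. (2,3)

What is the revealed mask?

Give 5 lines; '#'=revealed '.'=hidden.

Click 1 (3,4) count=0: revealed 13 new [(0,3) (0,4) (1,3) (1,4) (2,2) (2,3) (2,4) (3,2) (3,3) (3,4) (4,2) (4,3) (4,4)] -> total=13
Click 2 (2,3) count=1: revealed 0 new [(none)] -> total=13

Answer: ...##
...##
..###
..###
..###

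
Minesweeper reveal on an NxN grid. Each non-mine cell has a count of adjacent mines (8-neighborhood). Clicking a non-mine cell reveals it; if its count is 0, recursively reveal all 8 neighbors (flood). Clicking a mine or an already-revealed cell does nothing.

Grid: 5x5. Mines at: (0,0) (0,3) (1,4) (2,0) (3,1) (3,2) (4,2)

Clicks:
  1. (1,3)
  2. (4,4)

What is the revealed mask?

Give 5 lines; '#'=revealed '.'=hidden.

Click 1 (1,3) count=2: revealed 1 new [(1,3)] -> total=1
Click 2 (4,4) count=0: revealed 6 new [(2,3) (2,4) (3,3) (3,4) (4,3) (4,4)] -> total=7

Answer: .....
...#.
...##
...##
...##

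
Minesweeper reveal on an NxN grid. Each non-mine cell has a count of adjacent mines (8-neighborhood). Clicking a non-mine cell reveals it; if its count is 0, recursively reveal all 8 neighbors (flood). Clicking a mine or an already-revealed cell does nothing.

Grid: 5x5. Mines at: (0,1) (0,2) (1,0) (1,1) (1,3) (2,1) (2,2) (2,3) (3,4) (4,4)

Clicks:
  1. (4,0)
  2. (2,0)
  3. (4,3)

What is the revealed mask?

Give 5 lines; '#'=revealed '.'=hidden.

Answer: .....
.....
#....
####.
####.

Derivation:
Click 1 (4,0) count=0: revealed 8 new [(3,0) (3,1) (3,2) (3,3) (4,0) (4,1) (4,2) (4,3)] -> total=8
Click 2 (2,0) count=3: revealed 1 new [(2,0)] -> total=9
Click 3 (4,3) count=2: revealed 0 new [(none)] -> total=9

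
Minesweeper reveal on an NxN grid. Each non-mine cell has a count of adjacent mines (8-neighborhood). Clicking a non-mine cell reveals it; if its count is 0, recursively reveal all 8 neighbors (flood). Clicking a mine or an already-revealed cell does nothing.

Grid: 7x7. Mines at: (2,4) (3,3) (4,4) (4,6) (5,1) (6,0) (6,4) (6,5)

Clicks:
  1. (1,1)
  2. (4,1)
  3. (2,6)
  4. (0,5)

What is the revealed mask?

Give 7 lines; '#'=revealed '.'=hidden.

Click 1 (1,1) count=0: revealed 28 new [(0,0) (0,1) (0,2) (0,3) (0,4) (0,5) (0,6) (1,0) (1,1) (1,2) (1,3) (1,4) (1,5) (1,6) (2,0) (2,1) (2,2) (2,3) (2,5) (2,6) (3,0) (3,1) (3,2) (3,5) (3,6) (4,0) (4,1) (4,2)] -> total=28
Click 2 (4,1) count=1: revealed 0 new [(none)] -> total=28
Click 3 (2,6) count=0: revealed 0 new [(none)] -> total=28
Click 4 (0,5) count=0: revealed 0 new [(none)] -> total=28

Answer: #######
#######
####.##
###..##
###....
.......
.......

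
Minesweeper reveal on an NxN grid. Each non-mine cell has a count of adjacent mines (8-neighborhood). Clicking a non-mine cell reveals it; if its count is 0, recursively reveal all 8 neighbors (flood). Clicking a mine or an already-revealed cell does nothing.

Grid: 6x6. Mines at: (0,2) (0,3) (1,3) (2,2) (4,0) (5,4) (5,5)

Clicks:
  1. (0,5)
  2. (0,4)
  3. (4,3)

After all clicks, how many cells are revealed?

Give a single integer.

Answer: 13

Derivation:
Click 1 (0,5) count=0: revealed 13 new [(0,4) (0,5) (1,4) (1,5) (2,3) (2,4) (2,5) (3,3) (3,4) (3,5) (4,3) (4,4) (4,5)] -> total=13
Click 2 (0,4) count=2: revealed 0 new [(none)] -> total=13
Click 3 (4,3) count=1: revealed 0 new [(none)] -> total=13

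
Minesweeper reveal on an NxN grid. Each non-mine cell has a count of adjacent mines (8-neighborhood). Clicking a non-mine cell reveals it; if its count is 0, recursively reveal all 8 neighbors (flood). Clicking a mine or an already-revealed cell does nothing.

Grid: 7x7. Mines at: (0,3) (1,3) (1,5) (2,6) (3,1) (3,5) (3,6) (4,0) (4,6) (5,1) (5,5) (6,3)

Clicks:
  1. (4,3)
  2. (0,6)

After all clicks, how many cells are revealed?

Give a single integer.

Answer: 13

Derivation:
Click 1 (4,3) count=0: revealed 12 new [(2,2) (2,3) (2,4) (3,2) (3,3) (3,4) (4,2) (4,3) (4,4) (5,2) (5,3) (5,4)] -> total=12
Click 2 (0,6) count=1: revealed 1 new [(0,6)] -> total=13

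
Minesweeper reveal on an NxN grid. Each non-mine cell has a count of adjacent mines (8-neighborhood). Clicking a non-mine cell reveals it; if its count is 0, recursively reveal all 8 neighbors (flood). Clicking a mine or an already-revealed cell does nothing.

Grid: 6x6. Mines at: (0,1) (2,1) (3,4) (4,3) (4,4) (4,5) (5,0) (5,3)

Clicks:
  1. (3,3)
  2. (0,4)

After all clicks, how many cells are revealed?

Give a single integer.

Click 1 (3,3) count=3: revealed 1 new [(3,3)] -> total=1
Click 2 (0,4) count=0: revealed 12 new [(0,2) (0,3) (0,4) (0,5) (1,2) (1,3) (1,4) (1,5) (2,2) (2,3) (2,4) (2,5)] -> total=13

Answer: 13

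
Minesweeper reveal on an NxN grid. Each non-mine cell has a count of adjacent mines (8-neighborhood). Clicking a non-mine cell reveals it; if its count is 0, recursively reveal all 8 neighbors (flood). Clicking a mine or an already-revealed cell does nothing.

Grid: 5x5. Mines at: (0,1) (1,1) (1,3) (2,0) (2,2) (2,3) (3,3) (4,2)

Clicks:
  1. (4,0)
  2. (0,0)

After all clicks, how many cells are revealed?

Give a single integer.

Answer: 5

Derivation:
Click 1 (4,0) count=0: revealed 4 new [(3,0) (3,1) (4,0) (4,1)] -> total=4
Click 2 (0,0) count=2: revealed 1 new [(0,0)] -> total=5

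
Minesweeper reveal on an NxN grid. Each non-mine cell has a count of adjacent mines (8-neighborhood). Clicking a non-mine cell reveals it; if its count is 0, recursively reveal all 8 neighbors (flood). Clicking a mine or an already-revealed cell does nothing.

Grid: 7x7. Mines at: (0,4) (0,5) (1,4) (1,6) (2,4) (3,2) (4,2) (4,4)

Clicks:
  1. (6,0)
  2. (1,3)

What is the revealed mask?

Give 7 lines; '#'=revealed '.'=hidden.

Click 1 (6,0) count=0: revealed 36 new [(0,0) (0,1) (0,2) (0,3) (1,0) (1,1) (1,2) (1,3) (2,0) (2,1) (2,2) (2,3) (2,5) (2,6) (3,0) (3,1) (3,5) (3,6) (4,0) (4,1) (4,5) (4,6) (5,0) (5,1) (5,2) (5,3) (5,4) (5,5) (5,6) (6,0) (6,1) (6,2) (6,3) (6,4) (6,5) (6,6)] -> total=36
Click 2 (1,3) count=3: revealed 0 new [(none)] -> total=36

Answer: ####...
####...
####.##
##...##
##...##
#######
#######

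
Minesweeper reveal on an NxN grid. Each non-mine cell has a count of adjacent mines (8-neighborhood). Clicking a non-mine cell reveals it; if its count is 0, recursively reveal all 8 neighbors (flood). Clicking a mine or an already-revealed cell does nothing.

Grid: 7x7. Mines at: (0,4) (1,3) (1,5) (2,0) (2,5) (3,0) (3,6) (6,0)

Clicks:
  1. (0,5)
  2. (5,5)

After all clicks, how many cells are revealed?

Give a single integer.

Click 1 (0,5) count=2: revealed 1 new [(0,5)] -> total=1
Click 2 (5,5) count=0: revealed 27 new [(2,1) (2,2) (2,3) (2,4) (3,1) (3,2) (3,3) (3,4) (3,5) (4,1) (4,2) (4,3) (4,4) (4,5) (4,6) (5,1) (5,2) (5,3) (5,4) (5,5) (5,6) (6,1) (6,2) (6,3) (6,4) (6,5) (6,6)] -> total=28

Answer: 28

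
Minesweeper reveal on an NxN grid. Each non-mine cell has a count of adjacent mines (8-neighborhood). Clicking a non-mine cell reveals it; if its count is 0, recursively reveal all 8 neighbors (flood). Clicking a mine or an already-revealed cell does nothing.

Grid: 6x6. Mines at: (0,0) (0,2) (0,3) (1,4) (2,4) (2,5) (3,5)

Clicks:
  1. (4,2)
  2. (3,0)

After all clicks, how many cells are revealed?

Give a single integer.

Answer: 25

Derivation:
Click 1 (4,2) count=0: revealed 25 new [(1,0) (1,1) (1,2) (1,3) (2,0) (2,1) (2,2) (2,3) (3,0) (3,1) (3,2) (3,3) (3,4) (4,0) (4,1) (4,2) (4,3) (4,4) (4,5) (5,0) (5,1) (5,2) (5,3) (5,4) (5,5)] -> total=25
Click 2 (3,0) count=0: revealed 0 new [(none)] -> total=25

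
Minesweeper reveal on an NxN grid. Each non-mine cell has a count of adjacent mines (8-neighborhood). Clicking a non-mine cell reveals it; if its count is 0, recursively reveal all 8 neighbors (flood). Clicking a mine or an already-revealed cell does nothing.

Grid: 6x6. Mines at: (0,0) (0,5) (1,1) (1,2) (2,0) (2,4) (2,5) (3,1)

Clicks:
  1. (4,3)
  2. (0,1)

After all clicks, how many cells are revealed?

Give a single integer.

Answer: 17

Derivation:
Click 1 (4,3) count=0: revealed 16 new [(3,2) (3,3) (3,4) (3,5) (4,0) (4,1) (4,2) (4,3) (4,4) (4,5) (5,0) (5,1) (5,2) (5,3) (5,4) (5,5)] -> total=16
Click 2 (0,1) count=3: revealed 1 new [(0,1)] -> total=17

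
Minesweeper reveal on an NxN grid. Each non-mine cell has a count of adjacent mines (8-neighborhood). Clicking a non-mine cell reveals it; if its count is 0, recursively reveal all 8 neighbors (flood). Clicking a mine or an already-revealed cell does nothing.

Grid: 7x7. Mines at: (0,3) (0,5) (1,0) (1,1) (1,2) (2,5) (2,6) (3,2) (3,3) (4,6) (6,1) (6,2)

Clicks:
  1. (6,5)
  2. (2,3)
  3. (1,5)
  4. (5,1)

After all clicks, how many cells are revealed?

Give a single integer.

Click 1 (6,5) count=0: revealed 11 new [(4,3) (4,4) (4,5) (5,3) (5,4) (5,5) (5,6) (6,3) (6,4) (6,5) (6,6)] -> total=11
Click 2 (2,3) count=3: revealed 1 new [(2,3)] -> total=12
Click 3 (1,5) count=3: revealed 1 new [(1,5)] -> total=13
Click 4 (5,1) count=2: revealed 1 new [(5,1)] -> total=14

Answer: 14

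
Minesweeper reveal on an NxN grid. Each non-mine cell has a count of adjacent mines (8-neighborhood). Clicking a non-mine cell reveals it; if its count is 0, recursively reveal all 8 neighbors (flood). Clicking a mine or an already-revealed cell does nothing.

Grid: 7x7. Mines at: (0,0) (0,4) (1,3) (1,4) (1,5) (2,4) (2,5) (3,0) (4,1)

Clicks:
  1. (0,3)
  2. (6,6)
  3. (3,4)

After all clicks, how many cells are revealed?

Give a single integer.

Click 1 (0,3) count=3: revealed 1 new [(0,3)] -> total=1
Click 2 (6,6) count=0: revealed 24 new [(3,2) (3,3) (3,4) (3,5) (3,6) (4,2) (4,3) (4,4) (4,5) (4,6) (5,0) (5,1) (5,2) (5,3) (5,4) (5,5) (5,6) (6,0) (6,1) (6,2) (6,3) (6,4) (6,5) (6,6)] -> total=25
Click 3 (3,4) count=2: revealed 0 new [(none)] -> total=25

Answer: 25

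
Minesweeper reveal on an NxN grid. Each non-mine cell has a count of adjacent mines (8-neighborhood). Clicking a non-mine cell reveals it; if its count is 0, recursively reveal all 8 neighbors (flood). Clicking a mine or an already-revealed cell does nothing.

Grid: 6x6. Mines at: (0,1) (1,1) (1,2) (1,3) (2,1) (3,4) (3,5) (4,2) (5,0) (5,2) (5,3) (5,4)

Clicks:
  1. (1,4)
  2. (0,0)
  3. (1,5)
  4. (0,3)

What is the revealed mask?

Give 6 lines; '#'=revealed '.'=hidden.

Click 1 (1,4) count=1: revealed 1 new [(1,4)] -> total=1
Click 2 (0,0) count=2: revealed 1 new [(0,0)] -> total=2
Click 3 (1,5) count=0: revealed 5 new [(0,4) (0,5) (1,5) (2,4) (2,5)] -> total=7
Click 4 (0,3) count=2: revealed 1 new [(0,3)] -> total=8

Answer: #..###
....##
....##
......
......
......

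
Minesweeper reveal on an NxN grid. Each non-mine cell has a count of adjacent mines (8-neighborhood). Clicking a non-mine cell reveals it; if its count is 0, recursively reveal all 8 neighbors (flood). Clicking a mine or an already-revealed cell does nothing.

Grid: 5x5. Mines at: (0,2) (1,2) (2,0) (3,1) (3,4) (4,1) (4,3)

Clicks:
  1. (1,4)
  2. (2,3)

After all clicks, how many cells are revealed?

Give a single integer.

Answer: 6

Derivation:
Click 1 (1,4) count=0: revealed 6 new [(0,3) (0,4) (1,3) (1,4) (2,3) (2,4)] -> total=6
Click 2 (2,3) count=2: revealed 0 new [(none)] -> total=6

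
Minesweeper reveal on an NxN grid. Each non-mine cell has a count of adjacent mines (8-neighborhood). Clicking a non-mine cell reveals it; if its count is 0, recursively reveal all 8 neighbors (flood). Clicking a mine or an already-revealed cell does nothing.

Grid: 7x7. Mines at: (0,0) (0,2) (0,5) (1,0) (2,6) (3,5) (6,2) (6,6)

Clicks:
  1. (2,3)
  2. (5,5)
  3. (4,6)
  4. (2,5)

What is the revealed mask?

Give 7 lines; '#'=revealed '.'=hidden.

Answer: .......
.####..
######.
#####..
#######
######.
##.###.

Derivation:
Click 1 (2,3) count=0: revealed 31 new [(1,1) (1,2) (1,3) (1,4) (2,0) (2,1) (2,2) (2,3) (2,4) (3,0) (3,1) (3,2) (3,3) (3,4) (4,0) (4,1) (4,2) (4,3) (4,4) (4,5) (5,0) (5,1) (5,2) (5,3) (5,4) (5,5) (6,0) (6,1) (6,3) (6,4) (6,5)] -> total=31
Click 2 (5,5) count=1: revealed 0 new [(none)] -> total=31
Click 3 (4,6) count=1: revealed 1 new [(4,6)] -> total=32
Click 4 (2,5) count=2: revealed 1 new [(2,5)] -> total=33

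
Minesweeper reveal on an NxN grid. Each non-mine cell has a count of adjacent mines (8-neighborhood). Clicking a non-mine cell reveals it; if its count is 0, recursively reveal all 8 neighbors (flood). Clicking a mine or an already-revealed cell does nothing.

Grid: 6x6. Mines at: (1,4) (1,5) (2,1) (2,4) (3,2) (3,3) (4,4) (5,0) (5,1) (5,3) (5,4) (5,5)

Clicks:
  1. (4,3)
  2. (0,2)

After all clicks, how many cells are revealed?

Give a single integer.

Click 1 (4,3) count=5: revealed 1 new [(4,3)] -> total=1
Click 2 (0,2) count=0: revealed 8 new [(0,0) (0,1) (0,2) (0,3) (1,0) (1,1) (1,2) (1,3)] -> total=9

Answer: 9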